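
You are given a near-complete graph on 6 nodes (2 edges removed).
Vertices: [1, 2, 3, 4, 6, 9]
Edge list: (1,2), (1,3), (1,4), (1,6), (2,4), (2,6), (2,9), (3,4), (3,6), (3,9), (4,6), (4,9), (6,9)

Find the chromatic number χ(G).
Clique number ω(G) = 4 (lower bound: χ ≥ ω).
The clique on [1, 2, 4, 6] has size 4, forcing χ ≥ 4, and the coloring below uses 4 colors, so χ(G) = 4.
A valid 4-coloring: color 1: [4]; color 2: [6]; color 3: [2, 3]; color 4: [1, 9].

χ(G) = 4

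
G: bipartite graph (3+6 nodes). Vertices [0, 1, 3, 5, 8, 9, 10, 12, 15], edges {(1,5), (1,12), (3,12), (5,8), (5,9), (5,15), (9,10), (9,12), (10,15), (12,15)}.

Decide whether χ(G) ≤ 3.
Yes, G is 3-colorable

A valid 3-coloring: color 1: [0, 5, 10, 12]; color 2: [1, 3, 8, 9, 15].
(χ(G) = 2 ≤ 3.)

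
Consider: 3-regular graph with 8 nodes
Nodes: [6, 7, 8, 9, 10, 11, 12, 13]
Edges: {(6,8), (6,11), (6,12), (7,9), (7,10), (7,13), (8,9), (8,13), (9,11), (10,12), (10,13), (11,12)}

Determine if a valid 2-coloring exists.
No, G is not 2-colorable

The clique on vertices [6, 11, 12] has size 3 > 2, so it alone needs 3 colors.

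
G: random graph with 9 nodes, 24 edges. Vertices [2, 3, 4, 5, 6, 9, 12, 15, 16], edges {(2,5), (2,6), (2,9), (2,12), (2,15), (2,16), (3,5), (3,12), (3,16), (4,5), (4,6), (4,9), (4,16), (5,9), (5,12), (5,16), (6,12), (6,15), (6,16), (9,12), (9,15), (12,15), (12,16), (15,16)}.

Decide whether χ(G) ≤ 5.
A valid 5-coloring: color 1: [9, 16]; color 2: [4, 12]; color 3: [2, 3]; color 4: [5, 6]; color 5: [15].
(χ(G) = 5 ≤ 5.)

Yes, G is 5-colorable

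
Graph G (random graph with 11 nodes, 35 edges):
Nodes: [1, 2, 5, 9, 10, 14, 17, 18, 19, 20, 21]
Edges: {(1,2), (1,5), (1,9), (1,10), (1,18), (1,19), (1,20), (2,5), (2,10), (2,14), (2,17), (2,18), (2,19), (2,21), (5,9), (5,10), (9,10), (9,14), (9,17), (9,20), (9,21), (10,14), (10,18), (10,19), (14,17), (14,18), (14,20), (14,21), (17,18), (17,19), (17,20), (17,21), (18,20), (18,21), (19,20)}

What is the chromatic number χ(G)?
χ(G) = 5

Clique number ω(G) = 5 (lower bound: χ ≥ ω).
The clique on [2, 14, 17, 18, 21] has size 5, forcing χ ≥ 5, and the coloring below uses 5 colors, so χ(G) = 5.
A valid 5-coloring: color 1: [2, 9]; color 2: [1, 14]; color 3: [5, 18, 19]; color 4: [10, 17]; color 5: [20, 21].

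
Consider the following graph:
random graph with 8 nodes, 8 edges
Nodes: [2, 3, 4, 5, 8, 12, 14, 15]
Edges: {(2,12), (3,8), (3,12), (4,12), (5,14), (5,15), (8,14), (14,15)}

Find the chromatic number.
Clique number ω(G) = 3 (lower bound: χ ≥ ω).
The clique on [5, 14, 15] has size 3, forcing χ ≥ 3, and the coloring below uses 3 colors, so χ(G) = 3.
A valid 3-coloring: color 1: [8, 12, 15]; color 2: [2, 3, 4, 14]; color 3: [5].

χ(G) = 3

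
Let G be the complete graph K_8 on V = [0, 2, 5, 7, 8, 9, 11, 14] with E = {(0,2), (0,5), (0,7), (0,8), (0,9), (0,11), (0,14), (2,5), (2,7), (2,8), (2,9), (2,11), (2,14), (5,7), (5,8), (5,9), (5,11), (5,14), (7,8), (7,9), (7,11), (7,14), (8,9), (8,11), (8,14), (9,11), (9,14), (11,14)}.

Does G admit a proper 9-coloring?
A valid 9-coloring: color 1: [11]; color 2: [5]; color 3: [14]; color 4: [8]; color 5: [7]; color 6: [9]; color 7: [2]; color 8: [0].
(χ(G) = 8 ≤ 9.)

Yes, G is 9-colorable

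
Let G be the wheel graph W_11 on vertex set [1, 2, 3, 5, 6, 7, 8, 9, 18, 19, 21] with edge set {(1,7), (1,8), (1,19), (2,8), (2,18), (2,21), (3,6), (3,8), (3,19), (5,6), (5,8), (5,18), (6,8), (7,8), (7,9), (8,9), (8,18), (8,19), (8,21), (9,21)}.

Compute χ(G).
Clique number ω(G) = 3 (lower bound: χ ≥ ω).
The clique on [1, 8, 19] has size 3, forcing χ ≥ 3, and the coloring below uses 3 colors, so χ(G) = 3.
A valid 3-coloring: color 1: [8]; color 2: [6, 7, 18, 19, 21]; color 3: [1, 2, 3, 5, 9].

χ(G) = 3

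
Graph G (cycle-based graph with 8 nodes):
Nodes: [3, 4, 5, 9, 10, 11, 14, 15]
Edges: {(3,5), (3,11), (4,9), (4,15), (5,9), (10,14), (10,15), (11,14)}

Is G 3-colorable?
A valid 3-coloring: color 1: [3, 9, 14, 15]; color 2: [4, 5, 10, 11].
(χ(G) = 2 ≤ 3.)

Yes, G is 3-colorable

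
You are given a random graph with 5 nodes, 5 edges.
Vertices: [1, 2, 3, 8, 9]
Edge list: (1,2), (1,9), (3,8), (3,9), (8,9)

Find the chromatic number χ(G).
χ(G) = 3

Clique number ω(G) = 3 (lower bound: χ ≥ ω).
The clique on [3, 8, 9] has size 3, forcing χ ≥ 3, and the coloring below uses 3 colors, so χ(G) = 3.
A valid 3-coloring: color 1: [2, 9]; color 2: [1, 8]; color 3: [3].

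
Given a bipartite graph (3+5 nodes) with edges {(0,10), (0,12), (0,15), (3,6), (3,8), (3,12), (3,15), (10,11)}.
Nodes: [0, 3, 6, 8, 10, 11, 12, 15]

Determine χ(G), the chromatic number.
χ(G) = 2

Clique number ω(G) = 2 (lower bound: χ ≥ ω).
The graph is bipartite (no odd cycle), so 2 colors suffice: χ(G) = 2.
A valid 2-coloring: color 1: [0, 3, 11]; color 2: [6, 8, 10, 12, 15].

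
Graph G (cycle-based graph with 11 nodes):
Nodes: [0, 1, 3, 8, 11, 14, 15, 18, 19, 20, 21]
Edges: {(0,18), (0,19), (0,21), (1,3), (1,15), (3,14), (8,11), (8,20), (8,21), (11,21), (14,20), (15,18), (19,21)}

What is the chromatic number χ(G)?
Clique number ω(G) = 3 (lower bound: χ ≥ ω).
The clique on [0, 19, 21] has size 3, forcing χ ≥ 3, and the coloring below uses 3 colors, so χ(G) = 3.
A valid 3-coloring: color 1: [3, 15, 20, 21]; color 2: [0, 1, 8, 14]; color 3: [11, 18, 19].

χ(G) = 3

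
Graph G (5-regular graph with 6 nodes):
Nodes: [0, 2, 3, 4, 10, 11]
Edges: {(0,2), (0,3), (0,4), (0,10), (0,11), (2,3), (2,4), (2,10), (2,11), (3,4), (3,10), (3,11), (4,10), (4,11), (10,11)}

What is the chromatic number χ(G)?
χ(G) = 6

Clique number ω(G) = 6 (lower bound: χ ≥ ω).
The clique on [0, 2, 3, 4, 10, 11] has size 6, forcing χ ≥ 6, and the coloring below uses 6 colors, so χ(G) = 6.
A valid 6-coloring: color 1: [0]; color 2: [4]; color 3: [3]; color 4: [10]; color 5: [11]; color 6: [2].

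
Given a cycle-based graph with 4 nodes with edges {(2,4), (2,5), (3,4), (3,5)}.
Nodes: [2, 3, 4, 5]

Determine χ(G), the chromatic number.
Clique number ω(G) = 2 (lower bound: χ ≥ ω).
The graph is bipartite (no odd cycle), so 2 colors suffice: χ(G) = 2.
A valid 2-coloring: color 1: [4, 5]; color 2: [2, 3].

χ(G) = 2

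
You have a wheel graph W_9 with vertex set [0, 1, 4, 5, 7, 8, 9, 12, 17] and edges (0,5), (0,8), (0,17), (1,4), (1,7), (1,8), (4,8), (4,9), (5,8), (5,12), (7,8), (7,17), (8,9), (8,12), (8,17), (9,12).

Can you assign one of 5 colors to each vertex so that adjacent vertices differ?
A valid 5-coloring: color 1: [8]; color 2: [0, 4, 7, 12]; color 3: [1, 5, 9, 17].
(χ(G) = 3 ≤ 5.)

Yes, G is 5-colorable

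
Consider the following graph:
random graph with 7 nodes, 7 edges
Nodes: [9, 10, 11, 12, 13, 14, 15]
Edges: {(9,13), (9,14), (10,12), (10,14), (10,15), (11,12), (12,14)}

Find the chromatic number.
Clique number ω(G) = 3 (lower bound: χ ≥ ω).
The clique on [10, 12, 14] has size 3, forcing χ ≥ 3, and the coloring below uses 3 colors, so χ(G) = 3.
A valid 3-coloring: color 1: [11, 13, 14, 15]; color 2: [9, 10]; color 3: [12].

χ(G) = 3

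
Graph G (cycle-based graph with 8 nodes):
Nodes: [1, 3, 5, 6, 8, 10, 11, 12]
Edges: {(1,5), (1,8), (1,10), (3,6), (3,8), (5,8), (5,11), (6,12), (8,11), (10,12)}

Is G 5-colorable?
A valid 5-coloring: color 1: [6, 8, 10]; color 2: [1, 3, 11, 12]; color 3: [5].
(χ(G) = 3 ≤ 5.)

Yes, G is 5-colorable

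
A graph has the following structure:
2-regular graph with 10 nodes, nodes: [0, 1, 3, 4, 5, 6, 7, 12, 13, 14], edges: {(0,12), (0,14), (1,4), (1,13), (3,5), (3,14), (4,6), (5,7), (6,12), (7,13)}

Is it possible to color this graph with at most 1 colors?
Edge (0,12) forces its endpoints to differ, so 1 color is not enough.

No, G is not 1-colorable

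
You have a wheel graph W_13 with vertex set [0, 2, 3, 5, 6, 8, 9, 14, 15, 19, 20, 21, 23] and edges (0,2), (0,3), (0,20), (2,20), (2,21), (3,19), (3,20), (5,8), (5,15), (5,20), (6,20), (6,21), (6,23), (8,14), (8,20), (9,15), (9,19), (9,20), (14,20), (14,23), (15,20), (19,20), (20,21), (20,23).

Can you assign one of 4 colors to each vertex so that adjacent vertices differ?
A valid 4-coloring: color 1: [20]; color 2: [2, 3, 5, 6, 9, 14]; color 3: [0, 8, 15, 19, 21, 23].
(χ(G) = 3 ≤ 4.)

Yes, G is 4-colorable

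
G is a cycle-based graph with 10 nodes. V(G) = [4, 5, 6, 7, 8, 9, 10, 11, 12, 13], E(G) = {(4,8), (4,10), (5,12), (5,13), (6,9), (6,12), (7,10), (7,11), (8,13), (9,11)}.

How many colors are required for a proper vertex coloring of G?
χ(G) = 2

Clique number ω(G) = 2 (lower bound: χ ≥ ω).
The graph is bipartite (no odd cycle), so 2 colors suffice: χ(G) = 2.
A valid 2-coloring: color 1: [5, 6, 8, 10, 11]; color 2: [4, 7, 9, 12, 13].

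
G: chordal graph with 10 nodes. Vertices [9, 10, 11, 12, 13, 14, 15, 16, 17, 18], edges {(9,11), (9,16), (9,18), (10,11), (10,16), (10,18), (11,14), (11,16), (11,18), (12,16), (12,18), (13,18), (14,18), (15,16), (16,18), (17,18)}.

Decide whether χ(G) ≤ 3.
The clique on vertices [9, 11, 16, 18] has size 4 > 3, so it alone needs 4 colors.

No, G is not 3-colorable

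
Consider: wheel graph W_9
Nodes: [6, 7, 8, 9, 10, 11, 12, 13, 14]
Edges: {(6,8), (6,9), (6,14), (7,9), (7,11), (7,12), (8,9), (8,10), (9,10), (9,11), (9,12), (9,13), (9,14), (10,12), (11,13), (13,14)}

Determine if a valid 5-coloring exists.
A valid 5-coloring: color 1: [9]; color 2: [8, 11, 12, 14]; color 3: [6, 7, 10, 13].
(χ(G) = 3 ≤ 5.)

Yes, G is 5-colorable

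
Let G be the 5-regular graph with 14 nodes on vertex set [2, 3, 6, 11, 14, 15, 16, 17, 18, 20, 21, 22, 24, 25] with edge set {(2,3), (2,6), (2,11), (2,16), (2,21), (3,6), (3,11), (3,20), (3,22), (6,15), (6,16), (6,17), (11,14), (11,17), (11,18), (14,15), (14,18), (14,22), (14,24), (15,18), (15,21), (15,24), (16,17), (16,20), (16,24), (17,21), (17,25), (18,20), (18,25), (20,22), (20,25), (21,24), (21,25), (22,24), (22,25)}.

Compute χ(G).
Clique number ω(G) = 3 (lower bound: χ ≥ ω).
Suppose a proper 3-coloring c exists. The clique [2, 3, 6] takes 3 distinct colors; by symmetry let c(2) = 1, c(3) = 2, c(6) = 3.
- Vertex 11: neighbors [2, 3] already have colors [1, 2] ⇒ c(11) = 3.
- Vertex 16: neighbors [2, 6] already have colors [1, 3] ⇒ c(16) = 2.
- Vertex 17: neighbors [16, 6] already have colors [2, 3] ⇒ c(17) = 1.
- Vertex 14: neighbors [11] already have colors [3]; try each remaining color.
- Case c(14) = 1:
  - Vertex 15: neighbors [14, 6] already have colors [1, 3] ⇒ c(15) = 2.
  - Vertex 18: neighbors [14, 15, 11] already have colors [1, 2, 3] — all 3 colors blocked. Contradiction.
- Case c(14) = 2:
  - Vertex 15: neighbors [14, 6] already have colors [2, 3] ⇒ c(15) = 1.
  - Vertex 18: neighbors [15, 14, 11] already have colors [1, 2, 3] — all 3 colors blocked. Contradiction.
Every case ends in a contradiction, so G has no proper 3-coloring (χ ≥ 4).
The coloring below uses 4 colors, so χ(G) = 4.
A valid 4-coloring: color 1: [2, 14, 17, 20]; color 2: [6, 11, 24, 25]; color 3: [3, 16, 18, 21]; color 4: [15, 22].

χ(G) = 4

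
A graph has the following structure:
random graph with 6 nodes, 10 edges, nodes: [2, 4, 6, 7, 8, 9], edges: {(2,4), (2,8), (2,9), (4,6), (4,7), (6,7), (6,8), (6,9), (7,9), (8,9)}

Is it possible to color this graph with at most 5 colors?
Yes, G is 5-colorable

A valid 5-coloring: color 1: [2, 6]; color 2: [4, 9]; color 3: [7, 8].
(χ(G) = 3 ≤ 5.)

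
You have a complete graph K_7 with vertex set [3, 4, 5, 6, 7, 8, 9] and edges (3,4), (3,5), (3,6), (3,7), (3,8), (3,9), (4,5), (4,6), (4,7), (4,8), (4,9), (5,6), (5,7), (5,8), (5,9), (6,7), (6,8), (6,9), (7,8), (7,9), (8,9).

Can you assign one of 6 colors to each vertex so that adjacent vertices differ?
No, G is not 6-colorable

The clique on vertices [3, 4, 5, 6, 7, 8, 9] has size 7 > 6, so it alone needs 7 colors.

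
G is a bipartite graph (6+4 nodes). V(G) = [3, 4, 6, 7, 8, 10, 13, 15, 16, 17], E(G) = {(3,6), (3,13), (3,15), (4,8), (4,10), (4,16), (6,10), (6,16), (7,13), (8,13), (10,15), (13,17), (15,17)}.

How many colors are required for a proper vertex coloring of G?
Clique number ω(G) = 2 (lower bound: χ ≥ ω).
The graph is bipartite (no odd cycle), so 2 colors suffice: χ(G) = 2.
A valid 2-coloring: color 1: [4, 6, 13, 15]; color 2: [3, 7, 8, 10, 16, 17].

χ(G) = 2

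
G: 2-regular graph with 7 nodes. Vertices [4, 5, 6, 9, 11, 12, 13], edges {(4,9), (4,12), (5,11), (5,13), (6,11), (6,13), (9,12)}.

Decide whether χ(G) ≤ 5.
Yes, G is 5-colorable

A valid 5-coloring: color 1: [11, 12, 13]; color 2: [4, 5, 6]; color 3: [9].
(χ(G) = 3 ≤ 5.)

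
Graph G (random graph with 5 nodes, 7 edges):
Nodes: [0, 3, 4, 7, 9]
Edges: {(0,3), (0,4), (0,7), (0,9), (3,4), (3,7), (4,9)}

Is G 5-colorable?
A valid 5-coloring: color 1: [0]; color 2: [4, 7]; color 3: [3, 9].
(χ(G) = 3 ≤ 5.)

Yes, G is 5-colorable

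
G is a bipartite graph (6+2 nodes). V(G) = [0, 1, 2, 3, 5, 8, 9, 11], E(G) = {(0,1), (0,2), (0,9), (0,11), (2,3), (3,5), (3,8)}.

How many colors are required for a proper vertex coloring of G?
Clique number ω(G) = 2 (lower bound: χ ≥ ω).
The graph is bipartite (no odd cycle), so 2 colors suffice: χ(G) = 2.
A valid 2-coloring: color 1: [0, 3]; color 2: [1, 2, 5, 8, 9, 11].

χ(G) = 2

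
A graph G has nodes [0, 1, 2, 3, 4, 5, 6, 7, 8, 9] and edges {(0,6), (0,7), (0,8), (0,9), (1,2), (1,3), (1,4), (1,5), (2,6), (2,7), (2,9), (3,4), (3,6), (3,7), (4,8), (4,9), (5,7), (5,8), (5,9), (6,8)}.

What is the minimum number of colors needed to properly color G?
Clique number ω(G) = 3 (lower bound: χ ≥ ω).
The clique on [0, 6, 8] has size 3, forcing χ ≥ 3, and the coloring below uses 3 colors, so χ(G) = 3.
A valid 3-coloring: color 1: [0, 2, 4, 5]; color 2: [3, 8, 9]; color 3: [1, 6, 7].

χ(G) = 3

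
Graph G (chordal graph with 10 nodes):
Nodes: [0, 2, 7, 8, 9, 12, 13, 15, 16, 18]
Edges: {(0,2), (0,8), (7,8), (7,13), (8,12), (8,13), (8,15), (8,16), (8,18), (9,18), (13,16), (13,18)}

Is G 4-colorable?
Yes, G is 4-colorable

A valid 4-coloring: color 1: [2, 8, 9]; color 2: [0, 12, 13, 15]; color 3: [7, 16, 18].
(χ(G) = 3 ≤ 4.)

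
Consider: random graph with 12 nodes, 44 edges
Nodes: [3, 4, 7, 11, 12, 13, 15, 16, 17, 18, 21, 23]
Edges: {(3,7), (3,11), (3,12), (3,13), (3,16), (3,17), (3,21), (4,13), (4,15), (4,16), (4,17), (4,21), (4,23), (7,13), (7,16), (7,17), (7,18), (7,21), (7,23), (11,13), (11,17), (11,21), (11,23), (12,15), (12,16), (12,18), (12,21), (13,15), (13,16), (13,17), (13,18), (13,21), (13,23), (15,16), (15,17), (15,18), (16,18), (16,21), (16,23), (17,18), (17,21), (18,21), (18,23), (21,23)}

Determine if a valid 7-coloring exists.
A valid 7-coloring: color 1: [12, 13]; color 2: [15, 21]; color 3: [16, 17]; color 4: [3, 4, 18]; color 5: [23]; color 6: [7, 11].
(χ(G) = 6 ≤ 7.)

Yes, G is 7-colorable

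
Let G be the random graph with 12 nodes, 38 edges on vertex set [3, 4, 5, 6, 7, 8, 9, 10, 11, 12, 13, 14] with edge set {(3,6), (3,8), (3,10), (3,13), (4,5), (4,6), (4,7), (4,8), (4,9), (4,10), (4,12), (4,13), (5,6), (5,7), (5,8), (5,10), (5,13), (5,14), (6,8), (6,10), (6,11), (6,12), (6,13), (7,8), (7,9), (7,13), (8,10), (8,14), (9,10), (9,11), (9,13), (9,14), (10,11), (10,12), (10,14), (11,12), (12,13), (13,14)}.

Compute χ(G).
χ(G) = 5

Clique number ω(G) = 5 (lower bound: χ ≥ ω).
The clique on [4, 5, 6, 8, 10] has size 5, forcing χ ≥ 5, and the coloring below uses 5 colors, so χ(G) = 5.
A valid 5-coloring: color 1: [10, 13]; color 2: [3, 4, 11, 14]; color 3: [6, 7]; color 4: [5, 9, 12]; color 5: [8].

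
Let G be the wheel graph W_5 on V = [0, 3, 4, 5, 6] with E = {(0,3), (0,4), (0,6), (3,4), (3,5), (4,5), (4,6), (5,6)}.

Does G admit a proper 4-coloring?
Yes, G is 4-colorable

A valid 4-coloring: color 1: [4]; color 2: [0, 5]; color 3: [3, 6].
(χ(G) = 3 ≤ 4.)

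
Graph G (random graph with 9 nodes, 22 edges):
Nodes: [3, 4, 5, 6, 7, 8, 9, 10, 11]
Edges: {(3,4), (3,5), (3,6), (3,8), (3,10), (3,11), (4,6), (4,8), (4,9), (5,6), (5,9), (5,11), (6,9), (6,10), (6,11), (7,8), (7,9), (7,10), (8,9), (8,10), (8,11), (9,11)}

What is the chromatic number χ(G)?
Clique number ω(G) = 4 (lower bound: χ ≥ ω).
The clique on [5, 6, 9, 11] has size 4, forcing χ ≥ 4, and the coloring below uses 4 colors, so χ(G) = 4.
A valid 4-coloring: color 1: [6, 8]; color 2: [3, 9]; color 3: [4, 7, 11]; color 4: [5, 10].

χ(G) = 4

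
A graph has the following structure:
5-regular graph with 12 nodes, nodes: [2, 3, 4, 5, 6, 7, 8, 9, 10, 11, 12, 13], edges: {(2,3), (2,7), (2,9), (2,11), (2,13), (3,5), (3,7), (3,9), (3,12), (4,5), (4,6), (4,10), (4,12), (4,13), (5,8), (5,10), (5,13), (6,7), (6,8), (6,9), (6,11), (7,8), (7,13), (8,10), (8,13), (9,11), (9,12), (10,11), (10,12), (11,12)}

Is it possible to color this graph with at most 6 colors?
Yes, G is 6-colorable

A valid 6-coloring: color 1: [7, 9, 10]; color 2: [3, 4, 8, 11]; color 3: [2, 5, 6, 12]; color 4: [13].
(χ(G) = 4 ≤ 6.)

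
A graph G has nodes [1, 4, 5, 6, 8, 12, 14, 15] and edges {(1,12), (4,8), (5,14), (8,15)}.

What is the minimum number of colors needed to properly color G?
χ(G) = 2

Clique number ω(G) = 2 (lower bound: χ ≥ ω).
The graph is bipartite (no odd cycle), so 2 colors suffice: χ(G) = 2.
A valid 2-coloring: color 1: [1, 6, 8, 14]; color 2: [4, 5, 12, 15].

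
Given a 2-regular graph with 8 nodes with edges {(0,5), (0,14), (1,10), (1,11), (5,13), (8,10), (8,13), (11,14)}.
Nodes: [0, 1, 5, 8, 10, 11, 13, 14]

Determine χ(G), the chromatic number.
χ(G) = 2

Clique number ω(G) = 2 (lower bound: χ ≥ ω).
The graph is bipartite (no odd cycle), so 2 colors suffice: χ(G) = 2.
A valid 2-coloring: color 1: [0, 10, 11, 13]; color 2: [1, 5, 8, 14].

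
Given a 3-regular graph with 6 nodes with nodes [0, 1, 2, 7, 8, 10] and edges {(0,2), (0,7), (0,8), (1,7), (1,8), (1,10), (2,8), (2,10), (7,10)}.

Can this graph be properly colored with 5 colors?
A valid 5-coloring: color 1: [8, 10]; color 2: [0, 1]; color 3: [2, 7].
(χ(G) = 3 ≤ 5.)

Yes, G is 5-colorable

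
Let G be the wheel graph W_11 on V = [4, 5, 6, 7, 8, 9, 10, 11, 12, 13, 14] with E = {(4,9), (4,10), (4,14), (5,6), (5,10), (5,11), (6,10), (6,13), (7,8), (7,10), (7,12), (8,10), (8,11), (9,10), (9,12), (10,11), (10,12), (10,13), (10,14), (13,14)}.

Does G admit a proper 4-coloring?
A valid 4-coloring: color 1: [10]; color 2: [6, 7, 9, 11, 14]; color 3: [4, 5, 8, 12, 13].
(χ(G) = 3 ≤ 4.)

Yes, G is 4-colorable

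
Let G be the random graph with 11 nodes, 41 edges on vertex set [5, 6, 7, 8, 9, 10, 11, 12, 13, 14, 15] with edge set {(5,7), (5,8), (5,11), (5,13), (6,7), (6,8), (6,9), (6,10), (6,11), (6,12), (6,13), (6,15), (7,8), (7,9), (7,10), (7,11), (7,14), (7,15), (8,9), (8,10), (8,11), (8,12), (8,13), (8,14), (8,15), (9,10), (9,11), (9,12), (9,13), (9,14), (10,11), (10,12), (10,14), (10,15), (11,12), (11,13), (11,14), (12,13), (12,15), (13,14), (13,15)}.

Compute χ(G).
Clique number ω(G) = 6 (lower bound: χ ≥ ω).
The clique on [6, 8, 9, 10, 11, 12] has size 6, forcing χ ≥ 6, and the coloring below uses 6 colors, so χ(G) = 6.
A valid 6-coloring: color 1: [8]; color 2: [11, 15]; color 3: [7, 12]; color 4: [10, 13]; color 5: [5, 9]; color 6: [6, 14].

χ(G) = 6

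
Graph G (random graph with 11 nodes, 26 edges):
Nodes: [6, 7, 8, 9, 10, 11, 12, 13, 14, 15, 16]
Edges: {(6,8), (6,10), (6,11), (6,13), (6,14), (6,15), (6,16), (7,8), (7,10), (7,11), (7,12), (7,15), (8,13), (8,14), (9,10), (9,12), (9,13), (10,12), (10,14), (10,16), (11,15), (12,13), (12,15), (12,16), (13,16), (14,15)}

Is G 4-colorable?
Yes, G is 4-colorable

A valid 4-coloring: color 1: [6, 12]; color 2: [8, 10, 15]; color 3: [11, 13, 14]; color 4: [7, 9, 16].
(χ(G) = 4 ≤ 4.)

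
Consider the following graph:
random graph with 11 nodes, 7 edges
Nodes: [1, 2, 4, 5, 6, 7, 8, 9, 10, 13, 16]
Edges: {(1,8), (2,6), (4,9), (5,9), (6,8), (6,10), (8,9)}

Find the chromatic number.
Clique number ω(G) = 2 (lower bound: χ ≥ ω).
The graph is bipartite (no odd cycle), so 2 colors suffice: χ(G) = 2.
A valid 2-coloring: color 1: [1, 6, 7, 9, 13, 16]; color 2: [2, 4, 5, 8, 10].

χ(G) = 2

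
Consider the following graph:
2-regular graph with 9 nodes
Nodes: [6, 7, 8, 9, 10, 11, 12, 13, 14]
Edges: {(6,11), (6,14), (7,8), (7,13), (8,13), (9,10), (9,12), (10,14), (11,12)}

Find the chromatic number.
Clique number ω(G) = 3 (lower bound: χ ≥ ω).
The clique on [7, 8, 13] has size 3, forcing χ ≥ 3, and the coloring below uses 3 colors, so χ(G) = 3.
A valid 3-coloring: color 1: [8, 9, 11, 14]; color 2: [6, 10, 12, 13]; color 3: [7].

χ(G) = 3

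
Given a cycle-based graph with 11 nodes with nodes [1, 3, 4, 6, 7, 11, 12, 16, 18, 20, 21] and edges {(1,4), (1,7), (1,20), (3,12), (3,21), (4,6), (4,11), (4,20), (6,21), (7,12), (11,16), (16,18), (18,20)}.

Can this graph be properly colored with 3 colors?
A valid 3-coloring: color 1: [3, 4, 7, 16]; color 2: [6, 11, 12, 20]; color 3: [1, 18, 21].
(χ(G) = 3 ≤ 3.)

Yes, G is 3-colorable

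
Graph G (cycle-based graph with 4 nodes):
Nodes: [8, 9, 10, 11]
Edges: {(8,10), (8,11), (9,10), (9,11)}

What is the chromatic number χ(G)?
χ(G) = 2

Clique number ω(G) = 2 (lower bound: χ ≥ ω).
The graph is bipartite (no odd cycle), so 2 colors suffice: χ(G) = 2.
A valid 2-coloring: color 1: [10, 11]; color 2: [8, 9].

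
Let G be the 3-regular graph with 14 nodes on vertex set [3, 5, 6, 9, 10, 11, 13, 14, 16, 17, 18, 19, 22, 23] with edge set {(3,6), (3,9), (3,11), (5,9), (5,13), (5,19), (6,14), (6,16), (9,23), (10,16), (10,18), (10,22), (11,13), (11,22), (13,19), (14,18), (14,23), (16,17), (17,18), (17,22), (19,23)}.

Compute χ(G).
χ(G) = 3

Clique number ω(G) = 3 (lower bound: χ ≥ ω).
The clique on [5, 13, 19] has size 3, forcing χ ≥ 3, and the coloring below uses 3 colors, so χ(G) = 3.
A valid 3-coloring: color 1: [6, 9, 10, 11, 17, 19]; color 2: [3, 13, 14, 16, 22]; color 3: [5, 18, 23].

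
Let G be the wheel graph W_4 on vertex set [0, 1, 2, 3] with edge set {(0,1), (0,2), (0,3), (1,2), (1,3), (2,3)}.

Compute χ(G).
χ(G) = 4

Clique number ω(G) = 4 (lower bound: χ ≥ ω).
The clique on [0, 1, 2, 3] has size 4, forcing χ ≥ 4, and the coloring below uses 4 colors, so χ(G) = 4.
A valid 4-coloring: color 1: [2]; color 2: [0]; color 3: [3]; color 4: [1].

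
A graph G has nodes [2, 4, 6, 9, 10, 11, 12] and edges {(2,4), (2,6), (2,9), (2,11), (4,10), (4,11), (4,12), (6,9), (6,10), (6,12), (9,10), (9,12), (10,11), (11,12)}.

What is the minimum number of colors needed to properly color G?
Clique number ω(G) = 3 (lower bound: χ ≥ ω).
The clique on [2, 6, 9] has size 3, forcing χ ≥ 3, and the coloring below uses 3 colors, so χ(G) = 3.
A valid 3-coloring: color 1: [4, 9]; color 2: [2, 10, 12]; color 3: [6, 11].

χ(G) = 3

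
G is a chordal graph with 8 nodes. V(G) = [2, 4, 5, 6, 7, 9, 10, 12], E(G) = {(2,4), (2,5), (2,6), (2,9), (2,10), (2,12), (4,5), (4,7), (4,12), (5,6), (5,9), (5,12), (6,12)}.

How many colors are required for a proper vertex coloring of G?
Clique number ω(G) = 4 (lower bound: χ ≥ ω).
The clique on [2, 4, 5, 12] has size 4, forcing χ ≥ 4, and the coloring below uses 4 colors, so χ(G) = 4.
A valid 4-coloring: color 1: [2, 7]; color 2: [5, 10]; color 3: [9, 12]; color 4: [4, 6].

χ(G) = 4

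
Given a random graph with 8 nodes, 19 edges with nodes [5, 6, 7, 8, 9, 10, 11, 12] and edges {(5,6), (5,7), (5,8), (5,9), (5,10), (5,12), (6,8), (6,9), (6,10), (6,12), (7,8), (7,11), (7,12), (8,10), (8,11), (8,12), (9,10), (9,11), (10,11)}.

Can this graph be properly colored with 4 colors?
Yes, G is 4-colorable

A valid 4-coloring: color 1: [5, 11]; color 2: [8, 9]; color 3: [10, 12]; color 4: [6, 7].
(χ(G) = 4 ≤ 4.)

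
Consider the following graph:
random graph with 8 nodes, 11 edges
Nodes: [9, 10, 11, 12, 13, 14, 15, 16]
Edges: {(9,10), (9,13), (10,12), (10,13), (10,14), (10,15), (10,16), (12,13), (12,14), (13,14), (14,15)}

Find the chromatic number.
Clique number ω(G) = 4 (lower bound: χ ≥ ω).
The clique on [10, 12, 13, 14] has size 4, forcing χ ≥ 4, and the coloring below uses 4 colors, so χ(G) = 4.
A valid 4-coloring: color 1: [10, 11]; color 2: [9, 14, 16]; color 3: [13, 15]; color 4: [12].

χ(G) = 4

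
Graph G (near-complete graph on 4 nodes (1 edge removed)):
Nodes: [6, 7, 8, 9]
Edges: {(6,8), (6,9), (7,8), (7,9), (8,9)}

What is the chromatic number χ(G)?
Clique number ω(G) = 3 (lower bound: χ ≥ ω).
The clique on [6, 8, 9] has size 3, forcing χ ≥ 3, and the coloring below uses 3 colors, so χ(G) = 3.
A valid 3-coloring: color 1: [8]; color 2: [9]; color 3: [6, 7].

χ(G) = 3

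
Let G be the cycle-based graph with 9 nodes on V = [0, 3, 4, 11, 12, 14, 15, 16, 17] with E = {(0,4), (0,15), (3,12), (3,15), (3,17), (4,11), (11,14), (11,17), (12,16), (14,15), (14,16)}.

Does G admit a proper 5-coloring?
Yes, G is 5-colorable

A valid 5-coloring: color 1: [11, 15, 16]; color 2: [3, 4, 14]; color 3: [0, 12, 17].
(χ(G) = 3 ≤ 5.)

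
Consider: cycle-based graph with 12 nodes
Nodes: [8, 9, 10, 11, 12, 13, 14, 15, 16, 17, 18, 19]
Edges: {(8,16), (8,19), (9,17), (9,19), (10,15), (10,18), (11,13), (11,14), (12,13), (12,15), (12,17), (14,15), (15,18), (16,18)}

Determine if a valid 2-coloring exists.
No, G is not 2-colorable

The clique on vertices [10, 15, 18] has size 3 > 2, so it alone needs 3 colors.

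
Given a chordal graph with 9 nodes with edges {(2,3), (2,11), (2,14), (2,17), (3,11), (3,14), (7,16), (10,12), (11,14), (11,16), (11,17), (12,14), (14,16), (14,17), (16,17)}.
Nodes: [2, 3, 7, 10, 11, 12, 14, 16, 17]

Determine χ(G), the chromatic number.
Clique number ω(G) = 4 (lower bound: χ ≥ ω).
The clique on [11, 14, 16, 17] has size 4, forcing χ ≥ 4, and the coloring below uses 4 colors, so χ(G) = 4.
A valid 4-coloring: color 1: [7, 10, 14]; color 2: [11, 12]; color 3: [2, 16]; color 4: [3, 17].

χ(G) = 4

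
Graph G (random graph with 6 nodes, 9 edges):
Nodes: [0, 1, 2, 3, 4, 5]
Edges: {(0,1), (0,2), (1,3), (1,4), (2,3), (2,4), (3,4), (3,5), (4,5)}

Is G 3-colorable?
Yes, G is 3-colorable

A valid 3-coloring: color 1: [0, 4]; color 2: [3]; color 3: [1, 2, 5].
(χ(G) = 3 ≤ 3.)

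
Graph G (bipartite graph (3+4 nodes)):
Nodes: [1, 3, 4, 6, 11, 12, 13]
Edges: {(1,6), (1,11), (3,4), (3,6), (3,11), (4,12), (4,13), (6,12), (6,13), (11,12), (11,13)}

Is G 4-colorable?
A valid 4-coloring: color 1: [4, 6, 11]; color 2: [1, 3, 12, 13].
(χ(G) = 2 ≤ 4.)

Yes, G is 4-colorable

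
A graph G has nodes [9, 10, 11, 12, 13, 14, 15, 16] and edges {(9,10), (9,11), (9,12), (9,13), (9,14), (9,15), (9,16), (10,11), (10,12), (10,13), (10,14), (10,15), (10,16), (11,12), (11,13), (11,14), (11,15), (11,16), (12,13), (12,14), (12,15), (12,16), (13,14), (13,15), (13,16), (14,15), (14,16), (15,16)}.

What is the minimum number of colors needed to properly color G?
χ(G) = 8

Clique number ω(G) = 8 (lower bound: χ ≥ ω).
The clique on [9, 10, 11, 12, 13, 14, 15, 16] has size 8, forcing χ ≥ 8, and the coloring below uses 8 colors, so χ(G) = 8.
A valid 8-coloring: color 1: [16]; color 2: [15]; color 3: [14]; color 4: [9]; color 5: [13]; color 6: [12]; color 7: [11]; color 8: [10].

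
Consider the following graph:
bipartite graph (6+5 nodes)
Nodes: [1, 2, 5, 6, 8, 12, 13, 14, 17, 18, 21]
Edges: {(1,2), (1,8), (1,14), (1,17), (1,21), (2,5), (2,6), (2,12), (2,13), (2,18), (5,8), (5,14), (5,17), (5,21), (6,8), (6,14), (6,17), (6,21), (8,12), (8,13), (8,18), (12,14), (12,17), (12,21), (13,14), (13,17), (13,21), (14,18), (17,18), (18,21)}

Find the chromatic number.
Clique number ω(G) = 2 (lower bound: χ ≥ ω).
The graph is bipartite (no odd cycle), so 2 colors suffice: χ(G) = 2.
A valid 2-coloring: color 1: [2, 8, 14, 17, 21]; color 2: [1, 5, 6, 12, 13, 18].

χ(G) = 2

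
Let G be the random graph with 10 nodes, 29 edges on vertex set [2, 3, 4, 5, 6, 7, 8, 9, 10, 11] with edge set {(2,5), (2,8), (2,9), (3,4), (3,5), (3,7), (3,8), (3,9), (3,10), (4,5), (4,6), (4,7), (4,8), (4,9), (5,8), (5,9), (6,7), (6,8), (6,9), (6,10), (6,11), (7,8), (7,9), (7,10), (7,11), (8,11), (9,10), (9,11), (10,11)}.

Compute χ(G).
χ(G) = 5

Clique number ω(G) = 5 (lower bound: χ ≥ ω).
The clique on [6, 7, 9, 10, 11] has size 5, forcing χ ≥ 5, and the coloring below uses 5 colors, so χ(G) = 5.
A valid 5-coloring: color 1: [8, 9]; color 2: [5, 7]; color 3: [2, 3, 11]; color 4: [4, 10]; color 5: [6].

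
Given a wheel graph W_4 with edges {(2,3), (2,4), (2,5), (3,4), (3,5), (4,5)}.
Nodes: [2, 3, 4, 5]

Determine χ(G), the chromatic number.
χ(G) = 4

Clique number ω(G) = 4 (lower bound: χ ≥ ω).
The clique on [2, 3, 4, 5] has size 4, forcing χ ≥ 4, and the coloring below uses 4 colors, so χ(G) = 4.
A valid 4-coloring: color 1: [2]; color 2: [5]; color 3: [3]; color 4: [4].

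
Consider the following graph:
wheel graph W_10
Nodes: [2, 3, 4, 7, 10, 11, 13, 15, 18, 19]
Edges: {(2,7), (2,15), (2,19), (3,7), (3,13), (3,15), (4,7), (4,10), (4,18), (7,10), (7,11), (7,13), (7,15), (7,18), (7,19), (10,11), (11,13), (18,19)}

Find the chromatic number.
χ(G) = 4

Clique number ω(G) = 3 (lower bound: χ ≥ ω).
Odd cycle [15, 2, 19, 18, 4, 10, 11, 13, 3] needs 3 colors (χ ≥ 3).
Vertex 7 is adjacent to every vertex of [2, 3, 4, 10, 11, 13, 15, 18, 19], which already need 3 colors among themselves, so 7 needs a new color (χ ≥ 4).
The coloring below uses 4 colors, so χ(G) = 4.
A valid 4-coloring: color 1: [7]; color 2: [4, 13, 15, 19]; color 3: [2, 3, 10, 18]; color 4: [11].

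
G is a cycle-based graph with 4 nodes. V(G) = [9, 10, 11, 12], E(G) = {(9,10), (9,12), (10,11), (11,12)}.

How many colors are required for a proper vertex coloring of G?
χ(G) = 2

Clique number ω(G) = 2 (lower bound: χ ≥ ω).
The graph is bipartite (no odd cycle), so 2 colors suffice: χ(G) = 2.
A valid 2-coloring: color 1: [9, 11]; color 2: [10, 12].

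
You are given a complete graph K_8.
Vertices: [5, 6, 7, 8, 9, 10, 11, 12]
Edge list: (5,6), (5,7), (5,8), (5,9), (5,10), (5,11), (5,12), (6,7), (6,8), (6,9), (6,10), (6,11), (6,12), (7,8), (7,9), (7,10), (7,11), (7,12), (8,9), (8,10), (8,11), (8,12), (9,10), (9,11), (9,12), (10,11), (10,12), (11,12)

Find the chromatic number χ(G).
χ(G) = 8

Clique number ω(G) = 8 (lower bound: χ ≥ ω).
The clique on [5, 6, 7, 8, 9, 10, 11, 12] has size 8, forcing χ ≥ 8, and the coloring below uses 8 colors, so χ(G) = 8.
A valid 8-coloring: color 1: [7]; color 2: [10]; color 3: [8]; color 4: [5]; color 5: [12]; color 6: [11]; color 7: [6]; color 8: [9].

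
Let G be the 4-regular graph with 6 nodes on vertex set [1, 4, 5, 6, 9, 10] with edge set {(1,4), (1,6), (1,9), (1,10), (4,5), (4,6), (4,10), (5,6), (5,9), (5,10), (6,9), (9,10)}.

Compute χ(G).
χ(G) = 3

Clique number ω(G) = 3 (lower bound: χ ≥ ω).
The clique on [1, 9, 10] has size 3, forcing χ ≥ 3, and the coloring below uses 3 colors, so χ(G) = 3.
A valid 3-coloring: color 1: [6, 10]; color 2: [1, 5]; color 3: [4, 9].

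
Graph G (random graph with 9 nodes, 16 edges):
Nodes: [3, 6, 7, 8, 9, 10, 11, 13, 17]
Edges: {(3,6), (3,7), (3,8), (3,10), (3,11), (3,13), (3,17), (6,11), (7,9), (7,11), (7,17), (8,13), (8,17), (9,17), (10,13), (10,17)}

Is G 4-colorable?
Yes, G is 4-colorable

A valid 4-coloring: color 1: [3, 9]; color 2: [11, 13, 17]; color 3: [6, 7, 8, 10].
(χ(G) = 3 ≤ 4.)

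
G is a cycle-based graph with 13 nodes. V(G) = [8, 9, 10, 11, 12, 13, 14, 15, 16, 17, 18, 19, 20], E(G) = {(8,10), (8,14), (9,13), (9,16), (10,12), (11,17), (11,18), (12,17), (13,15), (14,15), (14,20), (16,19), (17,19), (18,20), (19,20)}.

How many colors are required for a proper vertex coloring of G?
Clique number ω(G) = 2 (lower bound: χ ≥ ω).
Odd cycle [11, 18, 20, 19, 17] needs 3 colors (χ ≥ 3).
The coloring below uses 3 colors, so χ(G) = 3.
A valid 3-coloring: color 1: [10, 11, 13, 14, 19]; color 2: [8, 15, 16, 17, 20]; color 3: [9, 12, 18].

χ(G) = 3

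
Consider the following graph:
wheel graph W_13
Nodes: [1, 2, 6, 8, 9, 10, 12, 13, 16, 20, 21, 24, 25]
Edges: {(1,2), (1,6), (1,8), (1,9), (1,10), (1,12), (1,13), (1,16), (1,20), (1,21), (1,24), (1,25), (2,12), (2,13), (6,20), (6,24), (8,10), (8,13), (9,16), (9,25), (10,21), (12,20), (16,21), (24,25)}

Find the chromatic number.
Clique number ω(G) = 3 (lower bound: χ ≥ ω).
The clique on [1, 2, 12] has size 3, forcing χ ≥ 3, and the coloring below uses 3 colors, so χ(G) = 3.
A valid 3-coloring: color 1: [1]; color 2: [2, 8, 9, 20, 21, 24]; color 3: [6, 10, 12, 13, 16, 25].

χ(G) = 3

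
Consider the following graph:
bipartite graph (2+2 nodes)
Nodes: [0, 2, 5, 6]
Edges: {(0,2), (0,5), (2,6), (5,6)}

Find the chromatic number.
χ(G) = 2

Clique number ω(G) = 2 (lower bound: χ ≥ ω).
The graph is bipartite (no odd cycle), so 2 colors suffice: χ(G) = 2.
A valid 2-coloring: color 1: [0, 6]; color 2: [2, 5].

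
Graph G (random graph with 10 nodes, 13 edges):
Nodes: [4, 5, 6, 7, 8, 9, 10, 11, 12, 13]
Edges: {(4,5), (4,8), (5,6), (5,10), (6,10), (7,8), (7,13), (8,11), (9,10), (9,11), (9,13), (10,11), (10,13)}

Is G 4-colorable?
A valid 4-coloring: color 1: [8, 10, 12]; color 2: [5, 7, 9]; color 3: [4, 6, 11, 13].
(χ(G) = 3 ≤ 4.)

Yes, G is 4-colorable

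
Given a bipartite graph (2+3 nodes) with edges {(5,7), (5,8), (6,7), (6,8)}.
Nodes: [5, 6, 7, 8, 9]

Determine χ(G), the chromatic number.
Clique number ω(G) = 2 (lower bound: χ ≥ ω).
The graph is bipartite (no odd cycle), so 2 colors suffice: χ(G) = 2.
A valid 2-coloring: color 1: [5, 6, 9]; color 2: [7, 8].

χ(G) = 2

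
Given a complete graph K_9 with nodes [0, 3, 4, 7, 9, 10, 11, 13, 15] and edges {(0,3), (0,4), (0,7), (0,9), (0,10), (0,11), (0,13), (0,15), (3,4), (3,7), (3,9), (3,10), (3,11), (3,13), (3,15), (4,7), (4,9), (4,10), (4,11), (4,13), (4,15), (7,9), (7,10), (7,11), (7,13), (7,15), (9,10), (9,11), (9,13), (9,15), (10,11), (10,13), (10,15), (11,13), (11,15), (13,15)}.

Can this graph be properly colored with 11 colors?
Yes, G is 11-colorable

A valid 11-coloring: color 1: [11]; color 2: [4]; color 3: [13]; color 4: [0]; color 5: [10]; color 6: [3]; color 7: [9]; color 8: [7]; color 9: [15].
(χ(G) = 9 ≤ 11.)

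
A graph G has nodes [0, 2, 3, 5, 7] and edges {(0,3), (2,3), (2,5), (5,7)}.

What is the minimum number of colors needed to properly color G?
Clique number ω(G) = 2 (lower bound: χ ≥ ω).
The graph is bipartite (no odd cycle), so 2 colors suffice: χ(G) = 2.
A valid 2-coloring: color 1: [3, 5]; color 2: [0, 2, 7].

χ(G) = 2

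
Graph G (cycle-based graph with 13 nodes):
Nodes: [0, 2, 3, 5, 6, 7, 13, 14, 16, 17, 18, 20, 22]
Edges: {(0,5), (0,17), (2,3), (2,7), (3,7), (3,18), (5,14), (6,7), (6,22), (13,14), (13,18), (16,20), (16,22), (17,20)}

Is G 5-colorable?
Yes, G is 5-colorable

A valid 5-coloring: color 1: [3, 5, 6, 13, 16, 17]; color 2: [0, 7, 14, 18, 20, 22]; color 3: [2].
(χ(G) = 3 ≤ 5.)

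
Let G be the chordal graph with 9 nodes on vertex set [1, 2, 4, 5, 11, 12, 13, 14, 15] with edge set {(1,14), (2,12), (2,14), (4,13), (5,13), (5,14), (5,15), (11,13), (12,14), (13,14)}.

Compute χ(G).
Clique number ω(G) = 3 (lower bound: χ ≥ ω).
The clique on [2, 12, 14] has size 3, forcing χ ≥ 3, and the coloring below uses 3 colors, so χ(G) = 3.
A valid 3-coloring: color 1: [4, 11, 14, 15]; color 2: [1, 12, 13]; color 3: [2, 5].

χ(G) = 3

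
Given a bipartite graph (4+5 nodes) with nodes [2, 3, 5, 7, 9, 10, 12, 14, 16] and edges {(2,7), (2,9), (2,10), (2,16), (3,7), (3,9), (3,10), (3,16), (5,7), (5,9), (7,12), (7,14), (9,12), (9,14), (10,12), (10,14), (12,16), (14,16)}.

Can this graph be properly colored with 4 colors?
A valid 4-coloring: color 1: [7, 9, 10, 16]; color 2: [2, 3, 5, 12, 14].
(χ(G) = 2 ≤ 4.)

Yes, G is 4-colorable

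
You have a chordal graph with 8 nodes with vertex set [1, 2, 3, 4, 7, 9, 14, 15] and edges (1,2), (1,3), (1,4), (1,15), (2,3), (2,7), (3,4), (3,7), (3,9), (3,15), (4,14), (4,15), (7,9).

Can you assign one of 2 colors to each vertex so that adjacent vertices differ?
No, G is not 2-colorable

The clique on vertices [1, 3, 4, 15] has size 4 > 2, so it alone needs 4 colors.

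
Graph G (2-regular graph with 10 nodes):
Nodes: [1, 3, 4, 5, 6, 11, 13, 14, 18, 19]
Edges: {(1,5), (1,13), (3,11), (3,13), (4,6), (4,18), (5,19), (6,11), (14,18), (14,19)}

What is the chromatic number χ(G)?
Clique number ω(G) = 2 (lower bound: χ ≥ ω).
The graph is bipartite (no odd cycle), so 2 colors suffice: χ(G) = 2.
A valid 2-coloring: color 1: [1, 3, 6, 18, 19]; color 2: [4, 5, 11, 13, 14].

χ(G) = 2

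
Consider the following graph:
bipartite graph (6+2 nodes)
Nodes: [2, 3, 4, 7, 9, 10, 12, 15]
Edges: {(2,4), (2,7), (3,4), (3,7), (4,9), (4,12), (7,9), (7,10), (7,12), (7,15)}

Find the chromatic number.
χ(G) = 2

Clique number ω(G) = 2 (lower bound: χ ≥ ω).
The graph is bipartite (no odd cycle), so 2 colors suffice: χ(G) = 2.
A valid 2-coloring: color 1: [4, 7]; color 2: [2, 3, 9, 10, 12, 15].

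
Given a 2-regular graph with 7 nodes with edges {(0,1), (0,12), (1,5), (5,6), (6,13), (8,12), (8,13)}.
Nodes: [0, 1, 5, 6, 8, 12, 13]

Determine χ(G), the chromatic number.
Clique number ω(G) = 2 (lower bound: χ ≥ ω).
Odd cycle [1, 0, 12, 8, 13, 6, 5] needs 3 colors (χ ≥ 3).
The coloring below uses 3 colors, so χ(G) = 3.
A valid 3-coloring: color 1: [1, 6, 12]; color 2: [0, 5, 13]; color 3: [8].

χ(G) = 3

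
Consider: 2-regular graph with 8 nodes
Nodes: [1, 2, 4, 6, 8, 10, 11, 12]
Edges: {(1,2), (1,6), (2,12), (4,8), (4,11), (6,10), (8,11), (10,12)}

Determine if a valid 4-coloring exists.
Yes, G is 4-colorable

A valid 4-coloring: color 1: [1, 11, 12]; color 2: [2, 6, 8]; color 3: [4, 10].
(χ(G) = 3 ≤ 4.)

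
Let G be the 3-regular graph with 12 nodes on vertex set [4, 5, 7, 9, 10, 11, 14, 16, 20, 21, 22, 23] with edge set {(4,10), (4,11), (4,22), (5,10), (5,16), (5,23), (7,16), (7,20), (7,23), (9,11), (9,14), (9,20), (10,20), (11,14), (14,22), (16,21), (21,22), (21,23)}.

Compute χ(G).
Clique number ω(G) = 3 (lower bound: χ ≥ ω).
The clique on [9, 11, 14] has size 3, forcing χ ≥ 3, and the coloring below uses 3 colors, so χ(G) = 3.
A valid 3-coloring: color 1: [4, 14, 16, 20, 23]; color 2: [5, 7, 11, 21]; color 3: [9, 10, 22].

χ(G) = 3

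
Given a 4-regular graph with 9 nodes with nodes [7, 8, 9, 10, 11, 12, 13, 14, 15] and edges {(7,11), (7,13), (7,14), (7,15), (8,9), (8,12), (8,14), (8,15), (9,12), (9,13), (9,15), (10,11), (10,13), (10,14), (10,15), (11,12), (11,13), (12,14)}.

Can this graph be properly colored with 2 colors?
The clique on vertices [7, 11, 13] has size 3 > 2, so it alone needs 3 colors.

No, G is not 2-colorable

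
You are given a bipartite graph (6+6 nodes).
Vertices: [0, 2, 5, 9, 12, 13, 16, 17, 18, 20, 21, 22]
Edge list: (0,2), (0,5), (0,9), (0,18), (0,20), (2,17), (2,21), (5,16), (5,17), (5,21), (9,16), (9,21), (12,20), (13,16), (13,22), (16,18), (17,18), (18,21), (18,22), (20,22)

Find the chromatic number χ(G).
Clique number ω(G) = 2 (lower bound: χ ≥ ω).
The graph is bipartite (no odd cycle), so 2 colors suffice: χ(G) = 2.
A valid 2-coloring: color 1: [2, 5, 9, 13, 18, 20]; color 2: [0, 12, 16, 17, 21, 22].

χ(G) = 2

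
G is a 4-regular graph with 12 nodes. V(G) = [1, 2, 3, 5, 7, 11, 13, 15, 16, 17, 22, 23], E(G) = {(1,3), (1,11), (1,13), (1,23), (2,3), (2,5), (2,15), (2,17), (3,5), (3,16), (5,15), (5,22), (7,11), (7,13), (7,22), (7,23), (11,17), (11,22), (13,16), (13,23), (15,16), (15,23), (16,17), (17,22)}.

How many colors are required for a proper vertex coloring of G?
χ(G) = 3

Clique number ω(G) = 3 (lower bound: χ ≥ ω).
The clique on [1, 13, 23] has size 3, forcing χ ≥ 3, and the coloring below uses 3 colors, so χ(G) = 3.
A valid 3-coloring: color 1: [3, 13, 15, 22]; color 2: [2, 11, 16, 23]; color 3: [1, 5, 7, 17].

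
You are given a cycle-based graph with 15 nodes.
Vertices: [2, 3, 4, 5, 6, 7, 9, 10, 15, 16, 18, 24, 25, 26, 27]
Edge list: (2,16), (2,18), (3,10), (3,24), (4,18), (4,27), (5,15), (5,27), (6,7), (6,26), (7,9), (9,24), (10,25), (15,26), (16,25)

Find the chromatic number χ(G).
χ(G) = 3

Clique number ω(G) = 2 (lower bound: χ ≥ ω).
Odd cycle [27, 5, 15, 26, 6, 7, 9, 24, 3, 10, 25, 16, 2, 18, 4] needs 3 colors (χ ≥ 3).
The coloring below uses 3 colors, so χ(G) = 3.
A valid 3-coloring: color 1: [3, 6, 9, 15, 18, 25, 27]; color 2: [4, 5, 7, 10, 16, 24, 26]; color 3: [2].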